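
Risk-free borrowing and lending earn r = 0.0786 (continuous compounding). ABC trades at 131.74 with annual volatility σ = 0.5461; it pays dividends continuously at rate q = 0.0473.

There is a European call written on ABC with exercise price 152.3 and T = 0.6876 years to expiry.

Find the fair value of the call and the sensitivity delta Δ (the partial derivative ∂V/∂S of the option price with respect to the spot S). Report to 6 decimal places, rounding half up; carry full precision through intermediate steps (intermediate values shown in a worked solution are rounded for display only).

price = 16.845466
Δ = 0.466123

σ√T = 0.5461·√0.6876 = 0.452835
d₁ = (ln(S/K) + (r−q+σ²/2)T) / (σ√T) = (ln(131.74/152.3) + (0.0786−0.0473+0.5461²/2)·0.6876) / 0.452835 = (-0.145022 + 0.124052) / 0.452835 = -0.046309
d₂ = d₁ − σ√T = -0.046309 − 0.452835 = -0.499144
e^{−rT} = 0.947389
e^{−qT} = 0.968000
N(d₁) = 0.481532,  N(d₂) = 0.308839
Call price V = S·e^{−qT}·N(d₁) − K·e^{−rT}·N(d₂) = 61.407029 − 44.561563 = 16.845466
Δ = e^{−qT}·N(d₁) = 0.466123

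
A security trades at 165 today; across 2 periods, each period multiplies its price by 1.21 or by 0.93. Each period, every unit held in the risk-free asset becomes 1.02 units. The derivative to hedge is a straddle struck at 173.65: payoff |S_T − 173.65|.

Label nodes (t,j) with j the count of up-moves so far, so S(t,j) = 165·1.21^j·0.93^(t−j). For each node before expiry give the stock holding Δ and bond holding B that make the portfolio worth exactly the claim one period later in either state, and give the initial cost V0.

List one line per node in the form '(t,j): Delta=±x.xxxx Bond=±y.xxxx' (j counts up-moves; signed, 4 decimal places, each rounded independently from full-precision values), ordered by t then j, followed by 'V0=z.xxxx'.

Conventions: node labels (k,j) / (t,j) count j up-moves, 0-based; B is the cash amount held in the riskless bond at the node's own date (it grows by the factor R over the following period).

(0,0): Delta=0.1089 Bond=7.5121
(1,0): Delta=-0.4403 Bond=91.9343
(1,1): Delta=1.0000 Bond=-170.2451
V0=25.4812

Risk-neutral probability p* = (R−d)/(u−d) = (1.02−0.93)/(1.21−0.93) = 0.3214.
Expiry values: V(2,0)=30.9415, V(2,1)=12.0245, V(2,2)=67.9265
  t=1,j=0: stock 153.4500 → up 185.6745 (V=12.0245), down 142.7085 (V=30.9415). Price 24.3736; hedge Δ=-0.4403, bond B=91.9343.
  t=1,j=1: stock 199.6500 → up 241.5765 (V=67.9265), down 185.6745 (V=12.0245). Price 29.4049; hedge Δ=1.0000, bond B=-170.2451.
  t=0,j=0: stock 165.0000 → up 199.6500 (V=29.4049), down 153.4500 (V=24.3736). Price 25.4812; hedge Δ=0.1089, bond B=7.5121.
As a check, the time-0 holding Δ(0,0)·S0 + B(0,0) comes to 25.4812 — exactly V0.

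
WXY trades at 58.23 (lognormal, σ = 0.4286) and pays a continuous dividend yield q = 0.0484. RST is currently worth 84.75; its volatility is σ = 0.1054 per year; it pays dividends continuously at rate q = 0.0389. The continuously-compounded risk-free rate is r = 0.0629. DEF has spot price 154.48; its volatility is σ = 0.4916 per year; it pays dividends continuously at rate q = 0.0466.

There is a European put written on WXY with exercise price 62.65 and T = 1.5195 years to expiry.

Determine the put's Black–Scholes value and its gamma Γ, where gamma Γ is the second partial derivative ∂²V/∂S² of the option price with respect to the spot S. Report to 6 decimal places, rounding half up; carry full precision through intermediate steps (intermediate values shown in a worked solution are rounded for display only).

price = 13.039369
Γ = 0.011881

σ√T = 0.4286·√1.5195 = 0.528327
d₁ = (ln(S/K) + (r−q+σ²/2)T) / (σ√T) = (ln(58.23/62.65) + (0.0629−0.0484+0.4286²/2)·1.5195) / 0.528327 = (-0.073163 + 0.161597) / 0.528327 = 0.167386
d₂ = d₁ − σ√T = 0.167386 − 0.528327 = -0.360941
e^{−rT} = 0.908849
e^{−qT} = 0.929095
N(−d₁) = 0.433533,  N(−d₂) = 0.640928
Put price V = K·e^{−rT}·N(−d₂) − S·e^{−qT}·N(−d₁) = 36.494054 − 23.454685 = 13.039369
φ(d₁) = (1/√(2π))·e^{−d₁²/2} = 0.393392
Γ = e^{−qT}·φ(d₁) / (S·σ·√T) = 0.011881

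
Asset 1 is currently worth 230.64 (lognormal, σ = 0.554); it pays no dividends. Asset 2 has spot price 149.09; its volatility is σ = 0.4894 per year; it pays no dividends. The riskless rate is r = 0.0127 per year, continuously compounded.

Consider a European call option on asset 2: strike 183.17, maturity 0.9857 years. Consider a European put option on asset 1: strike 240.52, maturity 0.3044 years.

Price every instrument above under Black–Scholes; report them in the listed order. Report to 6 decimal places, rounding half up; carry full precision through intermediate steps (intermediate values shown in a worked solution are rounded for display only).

price(asset 2 call K=183.17) = 18.186617
price(asset 1 put K=240.52) = 33.254139

[asset 2 call K=183.17]
σ√T = 0.4894·√0.9857 = 0.485888
d₁ = (ln(S/K) + (r+σ²/2)T) / (σ√T) = (ln(149.09/183.17) + (0.0127+0.4894²/2)·0.9857) / 0.485888 = (-0.205865 + 0.130562) / 0.485888 = -0.154979
d₂ = d₁ − σ√T = -0.154979 − 0.485888 = -0.640867
e^{−rT} = 0.987560
N(d₁) = 0.438419,  N(d₂) = 0.260804
price = S·N(d₁) − K·e^{−rT}·N(d₂) = 65.363878 − 47.177261 = 18.186617
[asset 1 put K=240.52]
σ√T = 0.554·√0.3044 = 0.305655
d₁ = (ln(S/K) + (r+σ²/2)T) / (σ√T) = (ln(230.64/240.52) + (0.0127+0.554²/2)·0.3044) / 0.305655 = (-0.041945 + 0.050578) / 0.305655 = 0.028245
d₂ = d₁ − σ√T = 0.028245 − 0.305655 = -0.277410
e^{−rT} = 0.996142
N(−d₁) = 0.488733,  N(−d₂) = 0.609267
price = K·e^{−rT}·N(−d₂) − S·N(−d₁) = 145.975584 − 112.721446 = 33.254139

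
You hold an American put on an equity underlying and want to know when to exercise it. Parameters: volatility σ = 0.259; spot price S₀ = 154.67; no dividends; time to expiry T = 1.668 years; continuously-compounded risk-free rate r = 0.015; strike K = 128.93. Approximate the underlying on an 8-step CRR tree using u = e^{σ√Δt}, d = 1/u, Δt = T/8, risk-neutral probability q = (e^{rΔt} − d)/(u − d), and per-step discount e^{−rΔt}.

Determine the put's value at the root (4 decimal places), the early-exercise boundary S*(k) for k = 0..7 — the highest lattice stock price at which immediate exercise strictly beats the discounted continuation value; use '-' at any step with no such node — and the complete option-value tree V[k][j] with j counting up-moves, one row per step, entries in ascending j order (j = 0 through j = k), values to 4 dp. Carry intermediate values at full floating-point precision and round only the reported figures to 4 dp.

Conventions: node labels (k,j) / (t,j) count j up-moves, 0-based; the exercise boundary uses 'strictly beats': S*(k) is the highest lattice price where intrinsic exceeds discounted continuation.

Δt=0.20850  u=1.12554  d=0.88846  q=0.48368  discount=0.99688
step 8 (expiry): payoffs max(K−S,0) = 68.8798 52.8558 32.5559 6.8391 0.0000 0.0000 0.0000 0.0000 0.0000
step 7: (k=7,j=0): S=67.5890, K−S=61.3410, hold=60.9384 ⇒ V=61.3410 exercise | (k=7,j=1): S=85.6247, K−S=43.3053, hold=42.9027 ⇒ V=43.3053 exercise | (k=7,j=2): S=108.4730, K−S=20.4570, hold=20.0544 ⇒ V=20.4570 exercise | (k=7,j=3): S=137.4183, K−S=0.0000, hold=3.5201 ⇒ V=3.5201 continue | (k=7,j=4): S=174.0875, K−S=0.0000, hold=0.0000 ⇒ V=0.0000 continue | (k=7,j=5): S=220.5415, K−S=0.0000, hold=0.0000 ⇒ V=0.0000 continue | (k=7,j=6): S=279.3915, K−S=0.0000, hold=0.0000 ⇒ V=0.0000 continue | (k=7,j=7): S=353.9453, K−S=0.0000, hold=0.0000 ⇒ V=0.0000 continue  boundary S*=108.4730
step 6: (k=6,j=0): S=76.0742, K−S=52.8558, hold=52.4532 ⇒ V=52.8558 exercise | (k=6,j=1): S=96.3741, K−S=32.5559, hold=32.1533 ⇒ V=32.5559 exercise | (k=6,j=2): S=122.0909, K−S=6.8391, hold=12.2266 ⇒ V=12.2266 continue | (k=6,j=3): S=154.6700, K−S=0.0000, hold=1.8118 ⇒ V=1.8118 continue | (k=6,j=4): S=195.9426, K−S=0.0000, hold=0.0000 ⇒ V=0.0000 continue | (k=6,j=5): S=248.2286, K−S=0.0000, hold=0.0000 ⇒ V=0.0000 continue | (k=6,j=6): S=314.4667, K−S=0.0000, hold=0.0000 ⇒ V=0.0000 continue  boundary S*=96.3741
step 5: (k=5,j=0): S=85.6247, K−S=43.3053, hold=42.9027 ⇒ V=43.3053 exercise | (k=5,j=1): S=108.4730, K−S=20.4570, hold=22.6521 ⇒ V=22.6521 continue | (k=5,j=2): S=137.4183, K−S=0.0000, hold=7.1668 ⇒ V=7.1668 continue | (k=5,j=3): S=174.0875, K−S=0.0000, hold=0.9326 ⇒ V=0.9326 continue | (k=5,j=4): S=220.5415, K−S=0.0000, hold=0.0000 ⇒ V=0.0000 continue | (k=5,j=5): S=279.3915, K−S=0.0000, hold=0.0000 ⇒ V=0.0000 continue  boundary S*=85.6247
step 4: (k=4,j=0): S=96.3741, K−S=32.5559, hold=33.2117 ⇒ V=33.2117 continue | (k=4,j=1): S=122.0909, K−S=6.8391, hold=15.1148 ⇒ V=15.1148 continue | (k=4,j=2): S=154.6700, K−S=0.0000, hold=4.1384 ⇒ V=4.1384 continue | (k=4,j=3): S=195.9426, K−S=0.0000, hold=0.4800 ⇒ V=0.4800 continue | (k=4,j=4): S=248.2286, K−S=0.0000, hold=0.0000 ⇒ V=0.0000 continue  boundary S*=-
step 3: (k=3,j=0): S=108.4730, K−S=20.4570, hold=24.3822 ⇒ V=24.3822 continue | (k=3,j=1): S=137.4183, K−S=0.0000, hold=9.7751 ⇒ V=9.7751 continue | (k=3,j=2): S=174.0875, K−S=0.0000, hold=2.3615 ⇒ V=2.3615 continue | (k=3,j=3): S=220.5415, K−S=0.0000, hold=0.2471 ⇒ V=0.2471 continue  boundary S*=-
step 2: (k=2,j=0): S=122.0909, K−S=6.8391, hold=17.2630 ⇒ V=17.2630 continue | (k=2,j=1): S=154.6700, K−S=0.0000, hold=6.1700 ⇒ V=6.1700 continue | (k=2,j=2): S=195.9426, K−S=0.0000, hold=1.3346 ⇒ V=1.3346 continue  boundary S*=-
step 1: (k=1,j=0): S=137.4183, K−S=0.0000, hold=11.8603 ⇒ V=11.8603 continue | (k=1,j=1): S=174.0875, K−S=0.0000, hold=3.8192 ⇒ V=3.8192 continue  boundary S*=-
step 0: (k=0,j=0): S=154.6700, K−S=0.0000, hold=7.9461 ⇒ V=7.9461 continue  boundary S*=-

price = 7.9461
boundary = - - - - - 85.6247 96.3741 108.4730
tree:
7.9461
11.8603 3.8192
17.2630 6.1700 1.3346
24.3822 9.7751 2.3615 0.2471
33.2117 15.1148 4.1384 0.4800 0.0000
43.3053 22.6521 7.1668 0.9326 0.0000 0.0000
52.8558 32.5559 12.2266 1.8118 0.0000 0.0000 0.0000
61.3410 43.3053 20.4570 3.5201 0.0000 0.0000 0.0000 0.0000
68.8798 52.8558 32.5559 6.8391 0.0000 0.0000 0.0000 0.0000 0.0000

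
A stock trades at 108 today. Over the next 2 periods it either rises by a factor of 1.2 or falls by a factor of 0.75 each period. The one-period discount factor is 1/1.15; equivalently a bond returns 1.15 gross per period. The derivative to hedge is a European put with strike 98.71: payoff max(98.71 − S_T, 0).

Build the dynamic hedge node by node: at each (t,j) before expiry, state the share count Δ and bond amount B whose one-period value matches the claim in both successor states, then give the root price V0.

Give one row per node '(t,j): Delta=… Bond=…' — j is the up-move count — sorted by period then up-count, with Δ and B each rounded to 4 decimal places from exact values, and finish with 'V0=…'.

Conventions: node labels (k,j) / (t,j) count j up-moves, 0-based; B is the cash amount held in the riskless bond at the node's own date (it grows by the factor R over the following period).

No-arbitrage ⇒ martingale measure with p* = (R−d)/(u−d) = 0.8889.
Payoffs at expiry: V(2,0)=37.9600, V(2,1)=1.5100, V(2,2)=0.0000
(1,0): S=81.0000. Δ = (V_up−V_dn)/(S_up−S_dn) = (1.5100−37.9600)/(97.2000−60.7500) = -1.0000. V = [p*·1.5100 + (1−p*)·37.9600]/1.15 = 4.8348. B = V − Δ·S = 85.8348.
(1,1): S=129.6000. Δ = (V_up−V_dn)/(S_up−S_dn) = (0.0000−1.5100)/(155.5200−97.2000) = -0.0259. V = [p*·0.0000 + (1−p*)·1.5100]/1.15 = 0.1459. B = V − Δ·S = 3.5014.
(0,0): S=108.0000. Δ = (V_up−V_dn)/(S_up−S_dn) = (0.1459−4.8348)/(129.6000−81.0000) = -0.0965. V = [p*·0.1459 + (1−p*)·4.8348]/1.15 = 0.5799. B = V − Δ·S = 10.9996.
As a check, the time-0 holding Δ(0,0)·S0 + B(0,0) comes to 0.5799 — exactly V0.

(0,0): Delta=-0.0965 Bond=10.9996
(1,0): Delta=-1.0000 Bond=85.8348
(1,1): Delta=-0.0259 Bond=3.5014
V0=0.5799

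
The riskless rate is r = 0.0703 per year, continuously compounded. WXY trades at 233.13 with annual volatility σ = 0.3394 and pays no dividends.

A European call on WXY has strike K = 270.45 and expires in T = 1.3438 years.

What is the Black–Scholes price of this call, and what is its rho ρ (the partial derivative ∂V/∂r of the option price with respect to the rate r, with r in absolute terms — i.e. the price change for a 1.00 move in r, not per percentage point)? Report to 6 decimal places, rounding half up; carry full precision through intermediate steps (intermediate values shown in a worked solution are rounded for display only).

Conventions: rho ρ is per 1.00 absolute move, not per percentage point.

σ√T = 0.3394·√1.3438 = 0.393441
d₁ = (ln(S/K) + (r+σ²/2)T) / (σ√T) = (ln(233.13/270.45) + (0.0703+0.3394²/2)·1.3438) / 0.393441 = (-0.148491 + 0.171867) / 0.393441 = 0.059414
d₂ = d₁ − σ√T = 0.059414 − 0.393441 = -0.334027
e^{−rT} = 0.909856
N(d₁) = 0.523689,  N(d₂) = 0.369180
Call price V = S·N(d₁) − K·e^{−rT}·N(d₂) = 122.087576 − 90.844249 = 31.243327
ρ = K·T·e^{−rT}·N(d₂) = 122.076502

price = 31.243327
ρ = 122.076502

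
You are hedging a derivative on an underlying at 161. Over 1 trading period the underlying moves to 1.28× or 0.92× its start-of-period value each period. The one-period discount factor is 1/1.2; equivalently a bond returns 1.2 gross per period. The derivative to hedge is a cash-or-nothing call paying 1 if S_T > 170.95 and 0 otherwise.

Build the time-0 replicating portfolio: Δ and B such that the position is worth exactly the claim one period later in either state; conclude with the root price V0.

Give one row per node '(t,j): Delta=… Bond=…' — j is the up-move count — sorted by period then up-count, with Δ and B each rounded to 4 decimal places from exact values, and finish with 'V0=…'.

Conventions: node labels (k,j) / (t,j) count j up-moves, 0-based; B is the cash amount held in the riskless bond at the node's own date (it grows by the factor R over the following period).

(0,0): Delta=0.0173 Bond=-2.1296
V0=0.6481

Under the risk-neutral measure, an up-move has probability p* = (R−d)/(u−d) = 0.7778 and values discount at R = 1.2.
Payoffs at expiry: V(1,0)=0.0000, V(1,1)=1.0000
  t=0,j=0: stock 161.0000 → up 206.0800 (V=1.0000), down 148.1200 (V=0.0000). Price 0.6481; hedge Δ=0.0173, bond B=-2.1296.
As a check, the time-0 holding Δ(0,0)·S0 + B(0,0) comes to 0.6481 — exactly V0.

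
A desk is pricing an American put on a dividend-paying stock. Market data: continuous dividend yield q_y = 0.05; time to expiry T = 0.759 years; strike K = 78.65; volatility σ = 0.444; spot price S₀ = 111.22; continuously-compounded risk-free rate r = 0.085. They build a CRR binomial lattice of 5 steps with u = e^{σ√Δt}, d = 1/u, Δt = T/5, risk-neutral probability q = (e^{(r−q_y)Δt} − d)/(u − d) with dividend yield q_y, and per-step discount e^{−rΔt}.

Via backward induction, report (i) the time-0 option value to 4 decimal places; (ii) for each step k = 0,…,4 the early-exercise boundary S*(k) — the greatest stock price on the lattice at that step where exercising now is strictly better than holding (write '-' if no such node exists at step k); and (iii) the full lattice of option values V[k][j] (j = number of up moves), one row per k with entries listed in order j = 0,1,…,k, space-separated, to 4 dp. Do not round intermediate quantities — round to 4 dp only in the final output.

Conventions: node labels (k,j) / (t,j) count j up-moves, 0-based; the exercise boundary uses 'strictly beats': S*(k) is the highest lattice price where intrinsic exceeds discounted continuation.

price = 3.4057
boundary = - - - - 55.6762
tree:
3.4057
5.7146 0.9184
9.3907 1.7625 0.0000
14.9966 3.3826 0.0000 0.0000
22.9738 6.4918 0.0000 0.0000 0.0000
31.8181 12.4591 0.0000 0.0000 0.0000 0.0000

Δt=0.15180  u=1.18885  d=0.84115  q=0.47218  discount=0.98718
step 5 (expiry): payoffs max(K−S,0) = 31.8181 12.4591 0.0000 0.0000 0.0000 0.0000
step 4: (k=4,j=0): S=55.6762, K−S=22.9738, hold=22.3864 ⇒ V=22.9738 exercise | (k=4,j=1): S=78.6912, K−S=0.0000, hold=6.4918 ⇒ V=6.4918 continue | (k=4,j=2): S=111.2200, K−S=0.0000, hold=0.0000 ⇒ V=0.0000 continue | (k=4,j=3): S=157.1952, K−S=0.0000, hold=0.0000 ⇒ V=0.0000 continue | (k=4,j=4): S=222.1753, K−S=0.0000, hold=0.0000 ⇒ V=0.0000 continue  boundary S*=55.6762
step 3: (k=3,j=0): S=66.1909, K−S=12.4591, hold=14.9966 ⇒ V=14.9966 continue | (k=3,j=1): S=93.5523, K−S=0.0000, hold=3.3826 ⇒ V=3.3826 continue | (k=3,j=2): S=132.2243, K−S=0.0000, hold=0.0000 ⇒ V=0.0000 continue | (k=3,j=3): S=186.8820, K−S=0.0000, hold=0.0000 ⇒ V=0.0000 continue  boundary S*=-
step 2: (k=2,j=0): S=78.6912, K−S=0.0000, hold=9.3907 ⇒ V=9.3907 continue | (k=2,j=1): S=111.2200, K−S=0.0000, hold=1.7625 ⇒ V=1.7625 continue | (k=2,j=2): S=157.1952, K−S=0.0000, hold=0.0000 ⇒ V=0.0000 continue  boundary S*=-
step 1: (k=1,j=0): S=93.5523, K−S=0.0000, hold=5.7146 ⇒ V=5.7146 continue | (k=1,j=1): S=132.2243, K−S=0.0000, hold=0.9184 ⇒ V=0.9184 continue  boundary S*=-
step 0: (k=0,j=0): S=111.2200, K−S=0.0000, hold=3.4057 ⇒ V=3.4057 continue  boundary S*=-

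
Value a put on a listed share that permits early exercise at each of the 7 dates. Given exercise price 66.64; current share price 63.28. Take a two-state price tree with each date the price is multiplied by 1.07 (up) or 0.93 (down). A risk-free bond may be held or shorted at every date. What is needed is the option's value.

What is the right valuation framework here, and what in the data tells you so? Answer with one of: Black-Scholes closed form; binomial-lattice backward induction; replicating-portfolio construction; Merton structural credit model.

framework: binomial-lattice backward induction

Key observation: early exercise of the strike-66.64 put must be checked at each of the 7 dates (spot 63.28), which forces a node-by-node comparison of intrinsic and continuation value backward from expiry.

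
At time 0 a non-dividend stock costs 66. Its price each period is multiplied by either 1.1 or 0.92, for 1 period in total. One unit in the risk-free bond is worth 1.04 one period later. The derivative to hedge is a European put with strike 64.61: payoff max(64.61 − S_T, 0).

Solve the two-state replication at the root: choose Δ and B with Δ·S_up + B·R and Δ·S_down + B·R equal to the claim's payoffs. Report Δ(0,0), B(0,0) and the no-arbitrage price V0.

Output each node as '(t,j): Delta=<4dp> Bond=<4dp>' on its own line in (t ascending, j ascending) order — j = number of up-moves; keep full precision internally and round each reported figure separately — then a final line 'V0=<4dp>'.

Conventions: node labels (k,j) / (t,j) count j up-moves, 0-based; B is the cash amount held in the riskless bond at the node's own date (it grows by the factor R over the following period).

(0,0): Delta=-0.3274 Bond=22.8579
V0=1.2468

Since d<R<u, set p* = (R−d)/(u−d) = 0.6667; price each node as the discounted p*-expectation of its children.
Payoffs at expiry: V(1,0)=3.8900, V(1,1)=0.0000
  t=0,j=0: stock 66.0000 → up 72.6000 (V=0.0000), down 60.7200 (V=3.8900). Price 1.2468; hedge Δ=-0.3274, bond B=22.8579.
Verification: the root portfolio costs Δ(0,0)·S0 + B(0,0) = 1.2468, matching V0.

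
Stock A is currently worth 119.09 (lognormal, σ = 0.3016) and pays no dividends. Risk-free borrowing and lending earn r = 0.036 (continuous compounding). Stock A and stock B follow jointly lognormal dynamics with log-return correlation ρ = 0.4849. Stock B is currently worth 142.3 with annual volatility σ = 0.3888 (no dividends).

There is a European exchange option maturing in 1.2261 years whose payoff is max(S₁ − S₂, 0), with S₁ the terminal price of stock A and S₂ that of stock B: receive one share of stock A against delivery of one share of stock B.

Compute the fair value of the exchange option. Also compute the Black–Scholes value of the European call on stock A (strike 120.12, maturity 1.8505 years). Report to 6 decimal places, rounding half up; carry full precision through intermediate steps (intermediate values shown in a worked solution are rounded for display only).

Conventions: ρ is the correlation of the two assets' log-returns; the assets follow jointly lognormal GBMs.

exchange price = 10.950754
price(stock A call K=120.12) = 22.351672

σ_eff = √(σ₁² + σ₂² − 2ρσ₁σ₂) = √(0.3016² + 0.3888² − 2·0.4849·0.3016·0.3888) = 0.358340
d₁ = (ln(S₁/S₂) + (q₂ − q₁ + σ_eff²/2)T) / (σ_eff√T) = (ln(119.09/142.3) + (0.0 − 0.0 + 0.064204)·1.2261) / 0.396787 = -0.250356
d₂ = d₁ − σ_eff√T = -0.250356 − 0.396787 = -0.647143
N(d₁) = 0.401156,  N(d₂) = 0.258770
V = S₁·e^{−q₁T}·N(d₁) − S₂·e^{−q₂T}·N(d₂) = 47.773686 − 36.822932 = 10.950754
[vanilla: stock A call K=120.12]
σ√T = 0.3016·√1.8505 = 0.410276
d₁ = (ln(S/K) + (r+σ²/2)T) / (σ√T) = (ln(119.09/120.12) + (0.036+0.3016²/2)·1.8505) / 0.410276 = (-0.008612 + 0.150781) / 0.410276 = 0.346521
d₂ = d₁ − σ√T = 0.346521 − 0.410276 = -0.063754
e^{−rT} = 0.935553
N(d₁) = 0.635525,  N(d₂) = 0.474583
price = S·N(d₁) − K·e^{−rT}·N(d₂) = 75.684622 − 53.332951 = 22.351672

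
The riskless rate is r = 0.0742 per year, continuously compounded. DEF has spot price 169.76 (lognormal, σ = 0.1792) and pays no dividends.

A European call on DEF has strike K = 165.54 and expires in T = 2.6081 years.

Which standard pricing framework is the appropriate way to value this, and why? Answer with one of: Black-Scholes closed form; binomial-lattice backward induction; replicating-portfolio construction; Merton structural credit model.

Key observation: a European-exercise option on DEF struck at 165.54 — a GBM underlying with constant parameters — admits an analytic price: the data contain no early exercise, no discrete tree, no debt structure.

framework: Black-Scholes closed form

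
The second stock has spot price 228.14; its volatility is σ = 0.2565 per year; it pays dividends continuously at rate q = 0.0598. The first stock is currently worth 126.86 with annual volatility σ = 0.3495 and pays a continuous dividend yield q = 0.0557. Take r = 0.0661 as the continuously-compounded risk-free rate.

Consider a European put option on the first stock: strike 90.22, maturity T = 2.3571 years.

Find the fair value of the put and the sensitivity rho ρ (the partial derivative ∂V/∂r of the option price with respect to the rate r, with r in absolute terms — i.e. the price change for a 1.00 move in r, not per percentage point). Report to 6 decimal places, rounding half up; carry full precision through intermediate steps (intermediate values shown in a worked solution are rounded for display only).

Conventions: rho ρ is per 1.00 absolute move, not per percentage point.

σ√T = 0.3495·√2.3571 = 0.536582
d₁ = (ln(S/K) + (r−q+σ²/2)T) / (σ√T) = (ln(126.86/90.22) + (0.0661−0.0557+0.3495²/2)·2.3571) / 0.536582 = (0.340833 + 0.168474) / 0.536582 = 0.949169
d₂ = d₁ − σ√T = 0.949169 − 0.536582 = 0.412587
e^{−rT} = 0.855727
e^{−qT} = 0.876963
N(−d₁) = 0.171267,  N(−d₂) = 0.339955
Put price V = K·e^{−rT}·N(−d₂) − S·e^{−qT}·N(−d₁) = 26.245747 − 19.053757 = 7.191990
ρ = −K·T·e^{−rT}·N(−d₂) = -61.863851

price = 7.191990
ρ = -61.863851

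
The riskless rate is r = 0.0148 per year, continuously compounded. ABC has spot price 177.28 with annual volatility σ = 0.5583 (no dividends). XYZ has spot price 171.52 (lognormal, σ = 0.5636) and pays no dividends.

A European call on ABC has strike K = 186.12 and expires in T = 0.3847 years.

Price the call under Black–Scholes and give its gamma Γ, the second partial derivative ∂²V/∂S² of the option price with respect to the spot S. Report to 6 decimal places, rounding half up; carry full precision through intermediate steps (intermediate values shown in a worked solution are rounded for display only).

σ√T = 0.5583·√0.3847 = 0.346281
d₁ = (ln(S/K) + (r+σ²/2)T) / (σ√T) = (ln(177.28/186.12) + (0.0148+0.5583²/2)·0.3847) / 0.346281 = (-0.048661 + 0.065649) / 0.346281 = 0.049057
d₂ = d₁ − σ√T = 0.049057 − 0.346281 = -0.297224
e^{−rT} = 0.994323
N(d₁) = 0.519563,  N(d₂) = 0.383148
Call price V = S·N(d₁) − K·e^{−rT}·N(d₂) = 92.108162 − 70.906616 = 21.201547
φ(d₁) = (1/√(2π))·e^{−d₁²/2} = 0.398463
Γ = φ(d₁) / (S·σ·√T) = 0.006491

price = 21.201547
Γ = 0.006491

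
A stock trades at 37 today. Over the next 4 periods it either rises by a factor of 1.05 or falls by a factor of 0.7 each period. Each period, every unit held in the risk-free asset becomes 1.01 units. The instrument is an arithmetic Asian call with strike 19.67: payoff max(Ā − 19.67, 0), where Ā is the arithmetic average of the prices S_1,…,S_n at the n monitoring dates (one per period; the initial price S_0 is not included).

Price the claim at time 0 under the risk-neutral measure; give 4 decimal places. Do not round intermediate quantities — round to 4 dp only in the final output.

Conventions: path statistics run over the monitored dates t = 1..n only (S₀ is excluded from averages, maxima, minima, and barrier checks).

With p* = (R−d)/(u−d) = 0.8857, sum probability × payoff across the paths and divide by R^4.
Enumerate all 2^4 = 16 price paths (U = up ×1.05, D = down ×0.7); each path with k up-moves has probability p*^k·(1−p*)^(4−k).
DDDD: Ā=16.4012, payoff=0.0000, prob=0.000171
UDDD: Ā=24.6018, payoff=4.9318, prob=0.001322
DUDD: Ā=21.3643, payoff=1.6943, prob=0.001322
UUDD: Ā=32.0464, payoff=12.3764, prob=0.010246
DDUD: Ā=19.0980, payoff=0.0000, prob=0.001322
UDUD: Ā=28.6470, payoff=8.9770, prob=0.010246
DUUD: Ā=25.4095, payoff=5.7395, prob=0.010246
UUUD: Ā=38.1143, payoff=18.4443, prob=0.079410
DDDU: Ā=17.5116, payoff=0.0000, prob=0.001322
UDDU: Ā=26.2675, payoff=6.5975, prob=0.010246
DUDU: Ā=23.0300, payoff=3.3600, prob=0.010246
UUDU: Ā=34.5449, payoff=14.8749, prob=0.079410
DDUU: Ā=20.7637, payoff=1.0937, prob=0.010246
UDUU: Ā=31.1456, payoff=11.4756, prob=0.079410
DUUU: Ā=27.9081, payoff=8.2381, prob=0.079410
UUUU: Ā=41.8621, payoff=22.1921, prob=0.615424
Price = Σ prob·payoff / R^4 = 18.268464 / 1.040604 = 17.5556

price = 17.5556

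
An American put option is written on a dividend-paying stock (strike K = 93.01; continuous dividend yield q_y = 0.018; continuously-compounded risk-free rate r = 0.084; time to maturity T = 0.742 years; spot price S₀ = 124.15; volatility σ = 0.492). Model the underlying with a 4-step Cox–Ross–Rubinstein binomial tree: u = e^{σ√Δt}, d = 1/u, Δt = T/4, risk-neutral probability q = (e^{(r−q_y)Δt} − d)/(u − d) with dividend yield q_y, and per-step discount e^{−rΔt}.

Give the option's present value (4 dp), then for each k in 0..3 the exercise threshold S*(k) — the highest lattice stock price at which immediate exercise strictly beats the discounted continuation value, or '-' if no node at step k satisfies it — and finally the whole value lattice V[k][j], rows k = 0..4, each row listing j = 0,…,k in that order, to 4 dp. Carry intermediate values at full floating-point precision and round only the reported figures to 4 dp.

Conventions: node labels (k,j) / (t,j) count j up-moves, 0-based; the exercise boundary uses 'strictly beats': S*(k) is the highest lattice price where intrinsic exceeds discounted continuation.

price = 6.0094
boundary = - - - 65.7449
tree:
6.0094
10.1848 1.6124
16.9044 3.1258 0.0000
27.2651 6.0597 0.0000 0.0000
39.8196 11.7475 0.0000 0.0000 0.0000

Δt=0.18550  u=1.23603  d=0.80904  q=0.47607  discount=0.98454
step 4 (expiry): payoffs max(K−S,0) = 39.8196 11.7475 0.0000 0.0000 0.0000
step 3: (k=3,j=0): S=65.7449, K−S=27.2651, hold=26.0462 ⇒ V=27.2651 exercise | (k=3,j=1): S=100.4427, K−S=0.0000, hold=6.0597 ⇒ V=6.0597 continue | (k=3,j=2): S=153.4529, K−S=0.0000, hold=0.0000 ⇒ V=0.0000 continue | (k=3,j=3): S=234.4399, K−S=0.0000, hold=0.0000 ⇒ V=0.0000 continue  boundary S*=65.7449
step 2: (k=2,j=0): S=81.2625, K−S=11.7475, hold=16.9044 ⇒ V=16.9044 continue | (k=2,j=1): S=124.1500, K−S=0.0000, hold=3.1258 ⇒ V=3.1258 continue | (k=2,j=2): S=189.6720, K−S=0.0000, hold=0.0000 ⇒ V=0.0000 continue  boundary S*=-
step 1: (k=1,j=0): S=100.4427, K−S=0.0000, hold=10.1848 ⇒ V=10.1848 continue | (k=1,j=1): S=153.4529, K−S=0.0000, hold=1.6124 ⇒ V=1.6124 continue  boundary S*=-
step 0: (k=0,j=0): S=124.1500, K−S=0.0000, hold=6.0094 ⇒ V=6.0094 continue  boundary S*=-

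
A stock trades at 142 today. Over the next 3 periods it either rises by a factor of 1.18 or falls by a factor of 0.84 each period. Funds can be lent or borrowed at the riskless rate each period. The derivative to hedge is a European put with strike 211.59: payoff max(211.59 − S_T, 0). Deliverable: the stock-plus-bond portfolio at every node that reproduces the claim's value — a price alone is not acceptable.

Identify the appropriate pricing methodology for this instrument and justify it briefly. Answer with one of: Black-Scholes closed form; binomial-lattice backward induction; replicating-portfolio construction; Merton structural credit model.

framework: replicating-portfolio construction

Key observation: the task asks for the hedge itself — share and bond holdings at every node of the 3-period tree on spot 142 with factors 1.18/0.84 — which is exactly what the replicating-portfolio construction produces.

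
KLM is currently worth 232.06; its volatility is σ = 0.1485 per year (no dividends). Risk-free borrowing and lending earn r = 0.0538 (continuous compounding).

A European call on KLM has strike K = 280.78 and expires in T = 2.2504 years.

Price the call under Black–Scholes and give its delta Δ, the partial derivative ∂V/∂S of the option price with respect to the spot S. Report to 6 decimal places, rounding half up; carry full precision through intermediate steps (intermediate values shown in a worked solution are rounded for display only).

σ√T = 0.1485·√2.2504 = 0.222770
d₁ = (ln(S/K) + (r+σ²/2)T) / (σ√T) = (ln(232.06/280.78) + (0.0538+0.1485²/2)·2.2504) / 0.222770 = (-0.190575 + 0.145885) / 0.222770 = -0.200614
d₂ = d₁ − σ√T = -0.200614 − 0.222770 = -0.423384
e^{−rT} = 0.885971
N(d₁) = 0.420500,  N(d₂) = 0.336008
Call price V = S·N(d₁) − K·e^{−rT}·N(d₂) = 97.581264 − 83.586193 = 13.995071
Δ = N(d₁) = 0.420500

price = 13.995071
Δ = 0.420500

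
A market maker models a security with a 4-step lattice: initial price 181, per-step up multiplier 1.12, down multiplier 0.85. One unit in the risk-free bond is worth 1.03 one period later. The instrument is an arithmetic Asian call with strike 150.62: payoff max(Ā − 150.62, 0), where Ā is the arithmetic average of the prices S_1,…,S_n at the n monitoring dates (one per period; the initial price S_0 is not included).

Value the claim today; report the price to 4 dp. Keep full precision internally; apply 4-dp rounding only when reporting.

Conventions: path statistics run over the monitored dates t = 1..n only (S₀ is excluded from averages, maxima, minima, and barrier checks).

price = 40.5466

Risk-neutral up-probability p* = (R−d)/(u−d) = (1.03−0.85)/(1.12−0.85) = 0.6667; the claim prices as the p*-weighted sum of path payoffs discounted by R^4.
Enumerate all 2^4 = 16 price paths (U = up ×1.12, D = down ×0.85); each path with k up-moves has probability p*^k·(1−p*)^(4−k).
DDDD: Ā=122.5656, payoff=0.0000, prob=0.012346
UDDD: Ā=161.4982, payoff=10.8782, prob=0.024691
DUDD: Ā=149.2807, payoff=0.0000, prob=0.024691
UUDD: Ā=196.6992, payoff=46.0792, prob=0.049383
DDUD: Ā=138.8958, payoff=0.0000, prob=0.024691
UDUD: Ā=183.0156, payoff=32.3956, prob=0.049383
DUUD: Ā=170.7981, payoff=20.1781, prob=0.049383
UUUD: Ā=225.0516, payoff=74.4316, prob=0.098765
DDDU: Ā=130.0686, payoff=0.0000, prob=0.024691
UDDU: Ā=171.3846, payoff=20.7646, prob=0.049383
DUDU: Ā=159.1671, payoff=8.5471, prob=0.049383
UUDU: Ā=209.7260, payoff=59.1060, prob=0.098765
DDUU: Ā=148.7822, payoff=0.0000, prob=0.049383
UDUU: Ā=196.0424, payoff=45.4224, prob=0.098765
DUUU: Ā=183.8249, payoff=33.2049, prob=0.098765
UUUU: Ā=242.2163, payoff=91.5963, prob=0.197531
Price = Σ prob·payoff / R^4 = 45.635501 / 1.125509 = 40.5466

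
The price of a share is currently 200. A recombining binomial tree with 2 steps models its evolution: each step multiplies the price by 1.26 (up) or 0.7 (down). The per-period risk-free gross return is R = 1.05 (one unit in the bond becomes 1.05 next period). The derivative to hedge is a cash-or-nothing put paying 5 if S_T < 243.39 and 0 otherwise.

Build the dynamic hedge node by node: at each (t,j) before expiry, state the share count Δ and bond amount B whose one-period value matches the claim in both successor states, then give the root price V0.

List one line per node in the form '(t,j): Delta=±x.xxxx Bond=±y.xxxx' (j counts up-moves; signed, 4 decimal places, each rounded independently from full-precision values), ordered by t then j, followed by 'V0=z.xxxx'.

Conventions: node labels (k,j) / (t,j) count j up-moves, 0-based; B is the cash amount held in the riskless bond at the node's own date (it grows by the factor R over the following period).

Risk-neutral probability p* = (R−d)/(u−d) = (1.05−0.7)/(1.26−0.7) = 0.6250.
Expiry values: V(2,0)=5.0000, V(2,1)=5.0000, V(2,2)=0.0000
  t=1,j=0: stock 140.0000 → up 176.4000 (V=5.0000), down 98.0000 (V=5.0000). Price 4.7619; hedge Δ=0.0000, bond B=4.7619.
  t=1,j=1: stock 252.0000 → up 317.5200 (V=0.0000), down 176.4000 (V=5.0000). Price 1.7857; hedge Δ=-0.0354, bond B=10.7143.
  t=0,j=0: stock 200.0000 → up 252.0000 (V=1.7857), down 140.0000 (V=4.7619). Price 2.7636; hedge Δ=-0.0266, bond B=8.0782.
As a check, the time-0 holding Δ(0,0)·S0 + B(0,0) comes to 2.7636 — exactly V0.

(0,0): Delta=-0.0266 Bond=8.0782
(1,0): Delta=0.0000 Bond=4.7619
(1,1): Delta=-0.0354 Bond=10.7143
V0=2.7636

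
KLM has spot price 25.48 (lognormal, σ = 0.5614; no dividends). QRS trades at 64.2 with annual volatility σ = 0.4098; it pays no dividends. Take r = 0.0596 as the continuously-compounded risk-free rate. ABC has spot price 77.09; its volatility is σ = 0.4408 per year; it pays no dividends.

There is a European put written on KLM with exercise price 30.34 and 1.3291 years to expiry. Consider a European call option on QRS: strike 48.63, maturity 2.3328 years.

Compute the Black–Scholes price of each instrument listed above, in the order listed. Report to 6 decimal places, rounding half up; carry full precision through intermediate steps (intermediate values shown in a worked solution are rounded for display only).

price(KLM put K=30.34) = 8.135077
price(QRS call K=48.63) = 26.686399

[KLM put K=30.34]
σ√T = 0.5614·√1.3291 = 0.647219
d₁ = (ln(S/K) + (r+σ²/2)T) / (σ√T) = (ln(25.48/30.34) + (0.0596+0.5614²/2)·1.3291) / 0.647219 = (-0.174573 + 0.288661) / 0.647219 = 0.176273
d₂ = d₁ − σ√T = 0.176273 − 0.647219 = -0.470946
e^{−rT} = 0.923842
N(−d₁) = 0.430040,  N(−d₂) = 0.681160
price = K·e^{−rT}·N(−d₂) − S·N(−d₁) = 19.092487 − 10.957410 = 8.135077
[QRS call K=48.63]
σ√T = 0.4098·√2.3328 = 0.625908
d₁ = (ln(S/K) + (r+σ²/2)T) / (σ√T) = (ln(64.2/48.63) + (0.0596+0.4098²/2)·2.3328) / 0.625908 = (0.277763 + 0.334915) / 0.625908 = 0.978862
d₂ = d₁ − σ√T = 0.978862 − 0.625908 = 0.352954
e^{−rT} = 0.870198
N(d₁) = 0.836176,  N(d₂) = 0.637939
price = S·N(d₁) − K·e^{−rT}·N(d₂) = 53.682499 − 26.996101 = 26.686399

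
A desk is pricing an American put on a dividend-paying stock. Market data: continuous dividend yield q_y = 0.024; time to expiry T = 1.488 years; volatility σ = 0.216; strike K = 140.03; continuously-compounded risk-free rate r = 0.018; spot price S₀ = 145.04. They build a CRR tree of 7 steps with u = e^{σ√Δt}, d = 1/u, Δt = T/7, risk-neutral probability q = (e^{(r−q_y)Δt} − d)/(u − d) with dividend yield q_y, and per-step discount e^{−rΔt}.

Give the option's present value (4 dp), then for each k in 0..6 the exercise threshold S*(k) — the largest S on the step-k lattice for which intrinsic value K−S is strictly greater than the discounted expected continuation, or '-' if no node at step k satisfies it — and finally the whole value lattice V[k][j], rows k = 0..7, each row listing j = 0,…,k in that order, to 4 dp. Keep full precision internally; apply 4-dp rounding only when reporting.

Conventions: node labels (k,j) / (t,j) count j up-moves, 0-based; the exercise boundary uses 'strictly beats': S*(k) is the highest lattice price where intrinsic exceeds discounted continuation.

Δt=0.21257, u=1.10472, d=0.90521, q=0.46873, disc=e^(-rΔt)=0.99618
k=7 terminal: V=max(K-S,0) → 67.7972 51.8773 32.4488 8.7383 0.0000 0.0000 0.0000 0.0000
k=6: j=0 S=79.7967 intr=60.2333 cont=60.1045 V=60.2333[EX]; j=1 S=97.3836 intr=42.6464 cont=42.6071 V=42.6464[EX]; j=2 S=118.8466 intr=21.1834 cont=21.2534 V=21.2534[hold]; j=3 S=145.0400 intr=0.0000 cont=4.6246 V=4.6246[hold]; j=4 S=177.0063 intr=0.0000 cont=0.0000 V=0.0000[hold]; j=5 S=216.0178 intr=0.0000 cont=0.0000 V=0.0000[hold]; j=6 S=263.6273 intr=0.0000 cont=0.0000 V=0.0000[hold]  S*(6)=97.3836
k=5: j=0 S=88.1527 intr=51.8773 cont=51.7911 V=51.8773[EX]; j=1 S=107.5812 intr=32.4488 cont=32.4941 V=32.4941[hold]; j=2 S=131.2917 intr=8.7383 cont=13.4075 V=13.4075[hold]; j=3 S=160.2279 intr=0.0000 cont=2.4475 V=2.4475[hold]; j=4 S=195.5416 intr=0.0000 cont=0.0000 V=0.0000[hold]; j=5 S=238.6382 intr=0.0000 cont=0.0000 V=0.0000[hold]  S*(5)=88.1527
k=4: j=0 S=97.3836 intr=42.6464 cont=42.6283 V=42.6464[EX]; j=1 S=118.8466 intr=21.1834 cont=23.4576 V=23.4576[hold]; j=2 S=145.0400 intr=0.0000 cont=8.2386 V=8.2386[hold]; j=3 S=177.0063 intr=0.0000 cont=1.2953 V=1.2953[hold]; j=4 S=216.0178 intr=0.0000 cont=0.0000 V=0.0000[hold]  S*(4)=97.3836
k=3: j=0 S=107.5812 intr=32.4488 cont=33.5234 V=33.5234[hold]; j=1 S=131.2917 intr=8.7383 cont=16.2616 V=16.2616[hold]; j=2 S=160.2279 intr=0.0000 cont=4.9650 V=4.9650[hold]; j=3 S=195.5416 intr=0.0000 cont=0.6855 V=0.6855[hold]  S*(3)=-
k=2: j=0 S=118.8466 intr=21.1834 cont=25.3351 V=25.3351[hold]; j=1 S=145.0400 intr=0.0000 cont=10.9246 V=10.9246[hold]; j=2 S=177.0063 intr=0.0000 cont=2.9478 V=2.9478[hold]  S*(2)=-
k=1: j=0 S=131.2917 intr=8.7383 cont=18.5094 V=18.5094[hold]; j=1 S=160.2279 intr=0.0000 cont=7.1581 V=7.1581[hold]  S*(1)=-
k=0: j=0 S=145.0400 intr=0.0000 cont=13.1383 V=13.1383[hold]  S*(0)=-

price = 13.1383
boundary = - - - - 97.3836 88.1527 97.3836
tree:
13.1383
18.5094 7.1581
25.3351 10.9246 2.9478
33.5234 16.2616 4.9650 0.6855
42.6464 23.4576 8.2386 1.2953 0.0000
51.8773 32.4941 13.4075 2.4475 0.0000 0.0000
60.2333 42.6464 21.2534 4.6246 0.0000 0.0000 0.0000
67.7972 51.8773 32.4488 8.7383 0.0000 0.0000 0.0000 0.0000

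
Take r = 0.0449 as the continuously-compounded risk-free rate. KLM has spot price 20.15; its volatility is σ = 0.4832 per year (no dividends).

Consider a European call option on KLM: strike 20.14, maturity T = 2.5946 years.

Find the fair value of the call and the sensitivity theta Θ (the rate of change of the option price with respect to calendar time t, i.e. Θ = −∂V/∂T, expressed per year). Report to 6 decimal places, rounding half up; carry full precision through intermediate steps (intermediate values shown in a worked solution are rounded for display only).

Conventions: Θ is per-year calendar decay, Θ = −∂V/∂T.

price = 6.939528
Θ = -1.368889

σ√T = 0.4832·√2.5946 = 0.778327
d₁ = (ln(S/K) + (r+σ²/2)T) / (σ√T) = (ln(20.15/20.14) + (0.0449+0.4832²/2)·2.5946) / 0.778327 = (0.000496 + 0.419394) / 0.778327 = 0.539478
d₂ = d₁ − σ√T = 0.539478 − 0.778327 = -0.238849
e^{−rT} = 0.890032
N(d₁) = 0.705222,  N(d₂) = 0.405611
Call price V = S·N(d₁) − K·e^{−rT}·N(d₂) = 14.210214 − 7.270685 = 6.939528
φ(d₁) = (1/√(2π))·e^{−d₁²/2} = 0.344915
Θ = −S·φ(d₁)·σ/(2√T) − r·K·e^{−rT}·N(d₂) = −1.042435 − 0.326454 = -1.368889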